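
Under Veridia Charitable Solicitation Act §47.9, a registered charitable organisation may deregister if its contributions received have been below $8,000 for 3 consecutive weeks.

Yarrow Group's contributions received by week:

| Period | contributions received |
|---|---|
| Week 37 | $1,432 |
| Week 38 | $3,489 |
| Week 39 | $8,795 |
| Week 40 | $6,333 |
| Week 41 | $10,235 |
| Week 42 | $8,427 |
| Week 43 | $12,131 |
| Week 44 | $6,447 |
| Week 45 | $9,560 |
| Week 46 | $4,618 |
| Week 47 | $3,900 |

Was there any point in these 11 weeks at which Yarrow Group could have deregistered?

Weeks below $8,000: Week 37, Week 38, Week 40, Week 44, Week 46, Week 47.
Longest run of consecutive weeks below the threshold: 2.
2 < 3, so Yarrow Group never became eligible.

No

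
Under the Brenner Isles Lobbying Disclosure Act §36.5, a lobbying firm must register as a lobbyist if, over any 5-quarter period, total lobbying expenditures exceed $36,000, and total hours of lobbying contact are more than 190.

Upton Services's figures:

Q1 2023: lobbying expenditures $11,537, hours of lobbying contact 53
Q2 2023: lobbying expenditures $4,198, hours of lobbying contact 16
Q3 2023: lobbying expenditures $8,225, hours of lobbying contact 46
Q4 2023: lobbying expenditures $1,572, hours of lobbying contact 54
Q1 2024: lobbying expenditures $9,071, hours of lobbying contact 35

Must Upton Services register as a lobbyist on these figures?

Total lobbying expenditures: $11,537 + $4,198 + $8,225 + $1,572 + $9,071 = $34,603 (≤ $36,000).
Total hours of lobbying contact: 53 + 16 + 46 + 54 + 35 = 204 (> 190).
The test is 'and': the rule requires both, and at least one is not exceeded.

No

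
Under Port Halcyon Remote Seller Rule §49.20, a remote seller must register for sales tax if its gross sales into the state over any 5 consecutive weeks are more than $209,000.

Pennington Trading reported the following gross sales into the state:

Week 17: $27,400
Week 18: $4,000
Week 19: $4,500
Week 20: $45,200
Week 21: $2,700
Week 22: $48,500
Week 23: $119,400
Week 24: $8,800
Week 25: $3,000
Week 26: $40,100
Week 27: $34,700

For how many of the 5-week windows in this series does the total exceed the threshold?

3

Week 17–Week 21: $27,400 + $4,000 + $4,500 + $45,200 + $2,700 = $83,800 (under)
Week 18–Week 22: $4,000 + $4,500 + $45,200 + $2,700 + $48,500 = $104,900 (under)
Week 19–Week 23: $4,500 + $45,200 + $2,700 + $48,500 + $119,400 = $220,300 (over)
Week 20–Week 24: $45,200 + $2,700 + $48,500 + $119,400 + $8,800 = $224,600 (over)
Week 21–Week 25: $2,700 + $48,500 + $119,400 + $8,800 + $3,000 = $182,400 (under)
Week 22–Week 26: $48,500 + $119,400 + $8,800 + $3,000 + $40,100 = $219,800 (over)
Week 23–Week 27: $119,400 + $8,800 + $3,000 + $40,100 + $34,700 = $206,000 (under)
3 windows exceed the threshold.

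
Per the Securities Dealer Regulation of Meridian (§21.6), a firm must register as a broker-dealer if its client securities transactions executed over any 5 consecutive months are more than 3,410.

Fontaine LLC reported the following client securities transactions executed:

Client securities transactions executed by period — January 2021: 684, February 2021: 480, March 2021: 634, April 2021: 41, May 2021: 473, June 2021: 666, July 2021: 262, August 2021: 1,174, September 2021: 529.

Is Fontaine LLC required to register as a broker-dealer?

January 2021–May 2021: 684 + 480 + 634 + 41 + 473 = 2,312 (under)
February 2021–June 2021: 480 + 634 + 41 + 473 + 666 = 2,294 (under)
March 2021–July 2021: 634 + 41 + 473 + 666 + 262 = 2,076 (under)
April 2021–August 2021: 41 + 473 + 666 + 262 + 1,174 = 2,616 (under)
May 2021–September 2021: 473 + 666 + 262 + 1,174 + 529 = 3,104 (under)
No window exceeds 3,410.

No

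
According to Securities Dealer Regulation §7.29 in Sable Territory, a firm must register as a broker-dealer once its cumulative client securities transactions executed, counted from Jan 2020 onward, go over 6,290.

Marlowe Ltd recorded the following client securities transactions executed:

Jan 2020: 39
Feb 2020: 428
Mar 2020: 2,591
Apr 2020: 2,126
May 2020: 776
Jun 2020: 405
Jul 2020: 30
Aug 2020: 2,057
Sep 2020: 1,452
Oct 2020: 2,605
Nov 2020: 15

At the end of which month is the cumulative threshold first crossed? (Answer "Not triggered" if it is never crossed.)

Jun 2020

Through Jan 2020: 39
Through Feb 2020: 467
Through Mar 2020: 3,058
Through Apr 2020: 5,184
Through May 2020: 5,960
Through Jun 2020: 6,365 ← exceeds threshold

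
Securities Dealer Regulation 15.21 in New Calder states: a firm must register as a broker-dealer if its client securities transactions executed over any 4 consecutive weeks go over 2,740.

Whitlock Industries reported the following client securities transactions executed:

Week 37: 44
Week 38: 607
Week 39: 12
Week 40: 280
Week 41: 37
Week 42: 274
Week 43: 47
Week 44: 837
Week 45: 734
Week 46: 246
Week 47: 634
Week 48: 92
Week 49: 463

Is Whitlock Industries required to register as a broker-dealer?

Week 37–Week 40: 44 + 607 + 12 + 280 = 943 (under)
Week 38–Week 41: 607 + 12 + 280 + 37 = 936 (under)
Week 39–Week 42: 12 + 280 + 37 + 274 = 603 (under)
Week 40–Week 43: 280 + 37 + 274 + 47 = 638 (under)
Week 41–Week 44: 37 + 274 + 47 + 837 = 1,195 (under)
Week 42–Week 45: 274 + 47 + 837 + 734 = 1,892 (under)
Week 43–Week 46: 47 + 837 + 734 + 246 = 1,864 (under)
Week 44–Week 47: 837 + 734 + 246 + 634 = 2,451 (under)
Week 45–Week 48: 734 + 246 + 634 + 92 = 1,706 (under)
Week 46–Week 49: 246 + 634 + 92 + 463 = 1,435 (under)
No window exceeds 2,740.

No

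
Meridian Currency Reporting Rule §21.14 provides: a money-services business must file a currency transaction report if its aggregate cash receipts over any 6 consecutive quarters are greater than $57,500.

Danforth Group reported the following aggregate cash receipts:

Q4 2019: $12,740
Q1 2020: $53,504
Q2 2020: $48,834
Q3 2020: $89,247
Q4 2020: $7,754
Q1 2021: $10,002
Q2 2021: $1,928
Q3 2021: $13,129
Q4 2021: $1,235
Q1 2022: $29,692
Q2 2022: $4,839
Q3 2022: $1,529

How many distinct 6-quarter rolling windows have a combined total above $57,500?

Q4 2019–Q1 2021: $12,740 + $53,504 + $48,834 + $89,247 + $7,754 + $10,002 = $222,081 (over)
Q1 2020–Q2 2021: $53,504 + $48,834 + $89,247 + $7,754 + $10,002 + $1,928 = $211,269 (over)
Q2 2020–Q3 2021: $48,834 + $89,247 + $7,754 + $10,002 + $1,928 + $13,129 = $170,894 (over)
Q3 2020–Q4 2021: $89,247 + $7,754 + $10,002 + $1,928 + $13,129 + $1,235 = $123,295 (over)
Q4 2020–Q1 2022: $7,754 + $10,002 + $1,928 + $13,129 + $1,235 + $29,692 = $63,740 (over)
Q1 2021–Q2 2022: $10,002 + $1,928 + $13,129 + $1,235 + $29,692 + $4,839 = $60,825 (over)
Q2 2021–Q3 2022: $1,928 + $13,129 + $1,235 + $29,692 + $4,839 + $1,529 = $52,352 (under)
6 windows exceed the threshold.

6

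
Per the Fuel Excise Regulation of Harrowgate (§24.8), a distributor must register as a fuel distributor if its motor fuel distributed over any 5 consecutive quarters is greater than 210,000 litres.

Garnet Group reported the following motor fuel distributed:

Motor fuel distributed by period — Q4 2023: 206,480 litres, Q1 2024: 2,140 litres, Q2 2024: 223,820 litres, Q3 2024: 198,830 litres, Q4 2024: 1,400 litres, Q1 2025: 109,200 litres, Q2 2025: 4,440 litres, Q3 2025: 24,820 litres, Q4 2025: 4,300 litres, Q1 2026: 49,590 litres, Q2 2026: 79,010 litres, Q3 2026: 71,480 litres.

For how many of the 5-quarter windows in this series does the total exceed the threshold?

Q4 2023–Q4 2024: 206,480 litres + 2,140 litres + 223,820 litres + 198,830 litres + 1,400 litres = 632,670 litres (over)
Q1 2024–Q1 2025: 2,140 litres + 223,820 litres + 198,830 litres + 1,400 litres + 109,200 litres = 535,390 litres (over)
Q2 2024–Q2 2025: 223,820 litres + 198,830 litres + 1,400 litres + 109,200 litres + 4,440 litres = 537,690 litres (over)
Q3 2024–Q3 2025: 198,830 litres + 1,400 litres + 109,200 litres + 4,440 litres + 24,820 litres = 338,690 litres (over)
Q4 2024–Q4 2025: 1,400 litres + 109,200 litres + 4,440 litres + 24,820 litres + 4,300 litres = 144,160 litres (under)
Q1 2025–Q1 2026: 109,200 litres + 4,440 litres + 24,820 litres + 4,300 litres + 49,590 litres = 192,350 litres (under)
Q2 2025–Q2 2026: 4,440 litres + 24,820 litres + 4,300 litres + 49,590 litres + 79,010 litres = 162,160 litres (under)
Q3 2025–Q3 2026: 24,820 litres + 4,300 litres + 49,590 litres + 79,010 litres + 71,480 litres = 229,200 litres (over)
5 windows exceed the threshold.

5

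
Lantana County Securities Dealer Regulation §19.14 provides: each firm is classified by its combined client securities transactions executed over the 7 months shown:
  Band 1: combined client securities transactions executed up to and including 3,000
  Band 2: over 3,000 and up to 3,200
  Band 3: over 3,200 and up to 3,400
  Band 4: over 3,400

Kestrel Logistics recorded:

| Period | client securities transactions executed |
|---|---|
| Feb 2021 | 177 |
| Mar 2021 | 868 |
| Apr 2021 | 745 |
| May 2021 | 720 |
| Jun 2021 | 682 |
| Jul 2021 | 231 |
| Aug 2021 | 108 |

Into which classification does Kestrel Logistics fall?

Combined client securities transactions executed: 177 + 868 + 745 + 720 + 682 + 231 + 108 = 3,531.
3,531 > 3,400, so Band 4 applies.

Band 4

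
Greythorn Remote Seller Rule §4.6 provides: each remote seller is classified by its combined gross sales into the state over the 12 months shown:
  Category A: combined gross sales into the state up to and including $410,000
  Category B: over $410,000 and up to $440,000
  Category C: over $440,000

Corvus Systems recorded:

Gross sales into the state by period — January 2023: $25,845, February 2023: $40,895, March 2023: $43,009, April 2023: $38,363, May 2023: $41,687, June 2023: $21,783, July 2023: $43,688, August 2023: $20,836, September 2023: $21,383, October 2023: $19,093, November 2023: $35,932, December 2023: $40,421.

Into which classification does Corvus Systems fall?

Combined gross sales into the state: $25,845 + $40,895 + $43,009 + $38,363 + $41,687 + $21,783 + $43,688 + $20,836 + $21,383 + $19,093 + $35,932 + $40,421 = $392,935.
$392,935 ≤ $410,000, so Category A applies.

Category A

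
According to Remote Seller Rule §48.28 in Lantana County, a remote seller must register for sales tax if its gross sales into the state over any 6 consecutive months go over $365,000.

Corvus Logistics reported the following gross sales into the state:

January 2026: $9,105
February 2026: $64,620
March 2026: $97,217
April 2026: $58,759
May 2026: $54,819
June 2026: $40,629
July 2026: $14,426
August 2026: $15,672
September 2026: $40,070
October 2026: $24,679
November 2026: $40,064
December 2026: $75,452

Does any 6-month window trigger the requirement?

No

January 2026–June 2026: $9,105 + $64,620 + $97,217 + $58,759 + $54,819 + $40,629 = $325,149 (under)
February 2026–July 2026: $64,620 + $97,217 + $58,759 + $54,819 + $40,629 + $14,426 = $330,470 (under)
March 2026–August 2026: $97,217 + $58,759 + $54,819 + $40,629 + $14,426 + $15,672 = $281,522 (under)
April 2026–September 2026: $58,759 + $54,819 + $40,629 + $14,426 + $15,672 + $40,070 = $224,375 (under)
May 2026–October 2026: $54,819 + $40,629 + $14,426 + $15,672 + $40,070 + $24,679 = $190,295 (under)
June 2026–November 2026: $40,629 + $14,426 + $15,672 + $40,070 + $24,679 + $40,064 = $175,540 (under)
July 2026–December 2026: $14,426 + $15,672 + $40,070 + $24,679 + $40,064 + $75,452 = $210,363 (under)
No window exceeds $365,000.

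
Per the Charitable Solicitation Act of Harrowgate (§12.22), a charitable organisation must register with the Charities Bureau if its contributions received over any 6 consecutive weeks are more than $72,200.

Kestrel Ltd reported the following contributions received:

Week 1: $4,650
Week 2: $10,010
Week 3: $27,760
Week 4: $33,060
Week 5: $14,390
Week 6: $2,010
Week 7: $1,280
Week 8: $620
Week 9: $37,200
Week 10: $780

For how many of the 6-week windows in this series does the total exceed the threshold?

Week 1–Week 6: $4,650 + $10,010 + $27,760 + $33,060 + $14,390 + $2,010 = $91,880 (over)
Week 2–Week 7: $10,010 + $27,760 + $33,060 + $14,390 + $2,010 + $1,280 = $88,510 (over)
Week 3–Week 8: $27,760 + $33,060 + $14,390 + $2,010 + $1,280 + $620 = $79,120 (over)
Week 4–Week 9: $33,060 + $14,390 + $2,010 + $1,280 + $620 + $37,200 = $88,560 (over)
Week 5–Week 10: $14,390 + $2,010 + $1,280 + $620 + $37,200 + $780 = $56,280 (under)
4 windows exceed the threshold.

4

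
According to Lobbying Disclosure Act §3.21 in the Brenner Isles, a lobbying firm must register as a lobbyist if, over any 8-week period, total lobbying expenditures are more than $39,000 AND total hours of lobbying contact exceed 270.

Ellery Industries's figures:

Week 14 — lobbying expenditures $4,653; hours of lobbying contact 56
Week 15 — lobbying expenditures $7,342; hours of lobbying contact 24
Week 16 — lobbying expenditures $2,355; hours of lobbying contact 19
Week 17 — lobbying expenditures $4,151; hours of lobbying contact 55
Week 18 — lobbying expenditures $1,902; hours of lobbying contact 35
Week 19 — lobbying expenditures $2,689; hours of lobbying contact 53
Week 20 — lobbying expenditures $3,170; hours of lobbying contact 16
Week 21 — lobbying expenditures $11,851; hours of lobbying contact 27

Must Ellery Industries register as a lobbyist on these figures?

Total lobbying expenditures: $4,653 + $7,342 + $2,355 + $4,151 + $1,902 + $2,689 + $3,170 + $11,851 = $38,113 (≤ $39,000).
Total hours of lobbying contact: 56 + 24 + 19 + 55 + 35 + 53 + 16 + 27 = 285 (> 270).
The test is 'and': the rule requires both, and at least one is not exceeded.

No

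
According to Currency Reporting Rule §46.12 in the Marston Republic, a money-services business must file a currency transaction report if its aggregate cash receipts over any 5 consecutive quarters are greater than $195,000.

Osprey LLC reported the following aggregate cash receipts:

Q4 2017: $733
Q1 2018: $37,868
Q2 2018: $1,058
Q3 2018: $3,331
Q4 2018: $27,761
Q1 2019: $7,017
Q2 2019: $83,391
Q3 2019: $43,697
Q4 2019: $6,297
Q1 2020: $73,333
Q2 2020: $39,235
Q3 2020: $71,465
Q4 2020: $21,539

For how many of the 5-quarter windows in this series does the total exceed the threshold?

Q4 2017–Q4 2018: $733 + $37,868 + $1,058 + $3,331 + $27,761 = $70,751 (under)
Q1 2018–Q1 2019: $37,868 + $1,058 + $3,331 + $27,761 + $7,017 = $77,035 (under)
Q2 2018–Q2 2019: $1,058 + $3,331 + $27,761 + $7,017 + $83,391 = $122,558 (under)
Q3 2018–Q3 2019: $3,331 + $27,761 + $7,017 + $83,391 + $43,697 = $165,197 (under)
Q4 2018–Q4 2019: $27,761 + $7,017 + $83,391 + $43,697 + $6,297 = $168,163 (under)
Q1 2019–Q1 2020: $7,017 + $83,391 + $43,697 + $6,297 + $73,333 = $213,735 (over)
Q2 2019–Q2 2020: $83,391 + $43,697 + $6,297 + $73,333 + $39,235 = $245,953 (over)
Q3 2019–Q3 2020: $43,697 + $6,297 + $73,333 + $39,235 + $71,465 = $234,027 (over)
Q4 2019–Q4 2020: $6,297 + $73,333 + $39,235 + $71,465 + $21,539 = $211,869 (over)
4 windows exceed the threshold.

4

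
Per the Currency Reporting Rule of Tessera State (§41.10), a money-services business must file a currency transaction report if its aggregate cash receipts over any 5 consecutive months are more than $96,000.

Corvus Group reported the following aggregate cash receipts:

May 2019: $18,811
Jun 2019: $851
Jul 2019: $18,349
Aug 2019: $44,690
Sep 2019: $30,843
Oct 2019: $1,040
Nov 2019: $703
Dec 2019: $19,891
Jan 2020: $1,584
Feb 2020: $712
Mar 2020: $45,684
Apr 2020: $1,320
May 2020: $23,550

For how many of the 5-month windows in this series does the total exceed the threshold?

2

May 2019–Sep 2019: $18,811 + $851 + $18,349 + $44,690 + $30,843 = $113,544 (over)
Jun 2019–Oct 2019: $851 + $18,349 + $44,690 + $30,843 + $1,040 = $95,773 (under)
Jul 2019–Nov 2019: $18,349 + $44,690 + $30,843 + $1,040 + $703 = $95,625 (under)
Aug 2019–Dec 2019: $44,690 + $30,843 + $1,040 + $703 + $19,891 = $97,167 (over)
Sep 2019–Jan 2020: $30,843 + $1,040 + $703 + $19,891 + $1,584 = $54,061 (under)
Oct 2019–Feb 2020: $1,040 + $703 + $19,891 + $1,584 + $712 = $23,930 (under)
Nov 2019–Mar 2020: $703 + $19,891 + $1,584 + $712 + $45,684 = $68,574 (under)
Dec 2019–Apr 2020: $19,891 + $1,584 + $712 + $45,684 + $1,320 = $69,191 (under)
Jan 2020–May 2020: $1,584 + $712 + $45,684 + $1,320 + $23,550 = $72,850 (under)
2 windows exceed the threshold.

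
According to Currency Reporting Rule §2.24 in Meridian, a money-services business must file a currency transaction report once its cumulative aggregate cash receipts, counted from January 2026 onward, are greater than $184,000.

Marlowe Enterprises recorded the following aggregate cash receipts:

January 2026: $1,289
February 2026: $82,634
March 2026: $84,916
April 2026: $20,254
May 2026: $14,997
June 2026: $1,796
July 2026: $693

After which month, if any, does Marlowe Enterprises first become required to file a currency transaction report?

Through January 2026: $1,289
Through February 2026: $83,923
Through March 2026: $168,839
Through April 2026: $189,093 ← exceeds threshold

April 2026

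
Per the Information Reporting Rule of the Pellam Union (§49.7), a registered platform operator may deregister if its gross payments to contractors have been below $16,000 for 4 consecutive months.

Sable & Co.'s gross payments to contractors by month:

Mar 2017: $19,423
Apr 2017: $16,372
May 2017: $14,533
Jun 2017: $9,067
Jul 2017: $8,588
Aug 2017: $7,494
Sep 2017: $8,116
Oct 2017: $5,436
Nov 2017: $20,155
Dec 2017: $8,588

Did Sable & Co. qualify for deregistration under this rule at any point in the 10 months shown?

Months below $16,000: May 2017, Jun 2017, Jul 2017, Aug 2017, Sep 2017, Oct 2017, Dec 2017.
Longest run of consecutive months below the threshold: 6.
6 ≥ 4, so Sable & Co. became eligible.

Yes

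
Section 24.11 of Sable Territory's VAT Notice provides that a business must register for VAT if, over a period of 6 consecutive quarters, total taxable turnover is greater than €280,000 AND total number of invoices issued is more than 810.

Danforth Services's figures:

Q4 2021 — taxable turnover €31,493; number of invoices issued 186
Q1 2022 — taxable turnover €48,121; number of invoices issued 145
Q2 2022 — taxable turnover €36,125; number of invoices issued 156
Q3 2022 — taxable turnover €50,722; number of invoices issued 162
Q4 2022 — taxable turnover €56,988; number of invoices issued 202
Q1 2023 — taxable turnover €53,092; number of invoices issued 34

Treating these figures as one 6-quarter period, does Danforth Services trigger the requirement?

No

Total taxable turnover: €31,493 + €48,121 + €36,125 + €50,722 + €56,988 + €53,092 = €276,541 (≤ €280,000).
Total number of invoices issued: 186 + 145 + 156 + 162 + 202 + 34 = 885 (> 810).
The test is 'and': the rule requires both, and at least one is not exceeded.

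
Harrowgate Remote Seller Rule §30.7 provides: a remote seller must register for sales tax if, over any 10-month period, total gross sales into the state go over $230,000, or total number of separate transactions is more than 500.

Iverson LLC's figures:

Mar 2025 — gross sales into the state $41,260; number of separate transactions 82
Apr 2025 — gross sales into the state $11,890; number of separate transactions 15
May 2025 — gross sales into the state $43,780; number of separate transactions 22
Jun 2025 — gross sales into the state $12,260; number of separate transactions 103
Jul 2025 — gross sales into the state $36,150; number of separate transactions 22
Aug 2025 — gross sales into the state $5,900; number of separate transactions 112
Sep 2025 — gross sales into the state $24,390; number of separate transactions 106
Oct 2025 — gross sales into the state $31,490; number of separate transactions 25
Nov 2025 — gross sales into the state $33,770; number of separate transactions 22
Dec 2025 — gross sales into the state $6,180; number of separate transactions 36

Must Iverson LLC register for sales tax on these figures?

Yes

Total gross sales into the state: $41,260 + $11,890 + $43,780 + $12,260 + $36,150 + $5,900 + $24,390 + $31,490 + $33,770 + $6,180 = $247,070 (> $230,000).
Total number of separate transactions: 82 + 15 + 22 + 103 + 22 + 112 + 106 + 25 + 22 + 36 = 545 (> 500).
The test is 'or': at least one threshold is exceeded.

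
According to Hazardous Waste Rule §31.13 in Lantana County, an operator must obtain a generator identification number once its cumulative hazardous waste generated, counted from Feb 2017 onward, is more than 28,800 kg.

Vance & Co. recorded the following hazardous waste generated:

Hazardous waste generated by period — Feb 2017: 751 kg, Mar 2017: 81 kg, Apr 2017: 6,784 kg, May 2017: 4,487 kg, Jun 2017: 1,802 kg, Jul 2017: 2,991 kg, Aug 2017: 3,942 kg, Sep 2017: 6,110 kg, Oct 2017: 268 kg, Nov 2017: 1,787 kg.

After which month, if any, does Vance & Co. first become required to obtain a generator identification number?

Through Feb 2017: 751 kg
Through Mar 2017: 832 kg
Through Apr 2017: 7,616 kg
Through May 2017: 12,103 kg
Through Jun 2017: 13,905 kg
Through Jul 2017: 16,896 kg
Through Aug 2017: 20,838 kg
Through Sep 2017: 26,948 kg
Through Oct 2017: 27,216 kg
Through Nov 2017: 29,003 kg ← exceeds threshold

Nov 2017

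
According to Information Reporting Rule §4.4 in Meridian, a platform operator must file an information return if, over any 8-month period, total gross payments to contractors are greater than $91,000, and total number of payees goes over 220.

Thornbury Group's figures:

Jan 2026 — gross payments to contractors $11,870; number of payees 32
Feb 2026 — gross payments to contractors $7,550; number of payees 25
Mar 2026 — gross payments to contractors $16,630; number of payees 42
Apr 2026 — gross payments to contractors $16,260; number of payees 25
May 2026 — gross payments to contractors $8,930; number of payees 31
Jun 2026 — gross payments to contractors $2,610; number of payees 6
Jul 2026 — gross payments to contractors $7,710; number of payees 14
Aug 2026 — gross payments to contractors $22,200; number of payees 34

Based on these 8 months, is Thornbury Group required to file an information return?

Total gross payments to contractors: $11,870 + $7,550 + $16,630 + $16,260 + $8,930 + $2,610 + $7,710 + $22,200 = $93,760 (> $91,000).
Total number of payees: 32 + 25 + 42 + 25 + 31 + 6 + 14 + 34 = 209 (≤ 220).
The test is 'and': the rule requires both, and at least one is not exceeded.

No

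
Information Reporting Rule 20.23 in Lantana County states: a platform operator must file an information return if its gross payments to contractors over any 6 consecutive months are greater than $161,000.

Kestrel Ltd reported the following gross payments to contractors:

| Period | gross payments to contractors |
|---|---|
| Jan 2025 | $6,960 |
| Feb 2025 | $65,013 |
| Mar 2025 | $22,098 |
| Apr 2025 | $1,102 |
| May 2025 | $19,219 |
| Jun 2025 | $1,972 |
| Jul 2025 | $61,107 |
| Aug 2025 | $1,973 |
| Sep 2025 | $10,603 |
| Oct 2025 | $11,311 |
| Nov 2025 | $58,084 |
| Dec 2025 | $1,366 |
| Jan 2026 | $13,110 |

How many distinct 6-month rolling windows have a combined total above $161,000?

1

Jan 2025–Jun 2025: $6,960 + $65,013 + $22,098 + $1,102 + $19,219 + $1,972 = $116,364 (under)
Feb 2025–Jul 2025: $65,013 + $22,098 + $1,102 + $19,219 + $1,972 + $61,107 = $170,511 (over)
Mar 2025–Aug 2025: $22,098 + $1,102 + $19,219 + $1,972 + $61,107 + $1,973 = $107,471 (under)
Apr 2025–Sep 2025: $1,102 + $19,219 + $1,972 + $61,107 + $1,973 + $10,603 = $95,976 (under)
May 2025–Oct 2025: $19,219 + $1,972 + $61,107 + $1,973 + $10,603 + $11,311 = $106,185 (under)
Jun 2025–Nov 2025: $1,972 + $61,107 + $1,973 + $10,603 + $11,311 + $58,084 = $145,050 (under)
Jul 2025–Dec 2025: $61,107 + $1,973 + $10,603 + $11,311 + $58,084 + $1,366 = $144,444 (under)
Aug 2025–Jan 2026: $1,973 + $10,603 + $11,311 + $58,084 + $1,366 + $13,110 = $96,447 (under)
1 window exceeds the threshold.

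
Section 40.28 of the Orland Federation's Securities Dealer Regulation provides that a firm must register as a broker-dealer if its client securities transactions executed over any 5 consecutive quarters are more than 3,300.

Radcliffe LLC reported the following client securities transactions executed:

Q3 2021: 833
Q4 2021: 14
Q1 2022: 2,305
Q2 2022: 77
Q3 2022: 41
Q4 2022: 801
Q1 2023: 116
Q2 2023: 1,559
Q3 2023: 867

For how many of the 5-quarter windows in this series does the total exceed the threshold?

Q3 2021–Q3 2022: 833 + 14 + 2,305 + 77 + 41 = 3,270 (under)
Q4 2021–Q4 2022: 14 + 2,305 + 77 + 41 + 801 = 3,238 (under)
Q1 2022–Q1 2023: 2,305 + 77 + 41 + 801 + 116 = 3,340 (over)
Q2 2022–Q2 2023: 77 + 41 + 801 + 116 + 1,559 = 2,594 (under)
Q3 2022–Q3 2023: 41 + 801 + 116 + 1,559 + 867 = 3,384 (over)
2 windows exceed the threshold.

2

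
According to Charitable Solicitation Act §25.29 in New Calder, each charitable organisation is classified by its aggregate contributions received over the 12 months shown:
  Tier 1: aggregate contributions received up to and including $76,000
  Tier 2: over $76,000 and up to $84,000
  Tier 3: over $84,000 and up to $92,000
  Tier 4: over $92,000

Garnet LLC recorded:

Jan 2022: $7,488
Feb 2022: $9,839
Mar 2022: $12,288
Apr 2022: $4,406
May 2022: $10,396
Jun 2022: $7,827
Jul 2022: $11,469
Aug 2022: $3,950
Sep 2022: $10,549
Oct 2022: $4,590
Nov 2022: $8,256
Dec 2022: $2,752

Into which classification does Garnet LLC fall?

Aggregate contributions received: $7,488 + $9,839 + $12,288 + $4,406 + $10,396 + $7,827 + $11,469 + $3,950 + $10,549 + $4,590 + $8,256 + $2,752 = $93,810.
$93,810 > $92,000, so Tier 4 applies.

Tier 4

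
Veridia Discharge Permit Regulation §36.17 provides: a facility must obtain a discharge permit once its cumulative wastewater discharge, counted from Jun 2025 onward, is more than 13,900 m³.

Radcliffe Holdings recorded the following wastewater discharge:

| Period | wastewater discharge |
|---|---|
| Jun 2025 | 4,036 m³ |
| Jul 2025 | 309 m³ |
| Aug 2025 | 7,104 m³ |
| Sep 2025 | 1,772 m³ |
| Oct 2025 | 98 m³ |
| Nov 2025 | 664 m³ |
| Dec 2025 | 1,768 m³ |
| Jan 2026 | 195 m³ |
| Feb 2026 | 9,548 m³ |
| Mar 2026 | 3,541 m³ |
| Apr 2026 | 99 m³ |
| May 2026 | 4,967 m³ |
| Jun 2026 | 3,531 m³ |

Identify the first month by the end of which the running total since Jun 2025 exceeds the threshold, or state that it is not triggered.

Through Jun 2025: 4,036 m³
Through Jul 2025: 4,345 m³
Through Aug 2025: 11,449 m³
Through Sep 2025: 13,221 m³
Through Oct 2025: 13,319 m³
Through Nov 2025: 13,983 m³ ← exceeds threshold

Nov 2025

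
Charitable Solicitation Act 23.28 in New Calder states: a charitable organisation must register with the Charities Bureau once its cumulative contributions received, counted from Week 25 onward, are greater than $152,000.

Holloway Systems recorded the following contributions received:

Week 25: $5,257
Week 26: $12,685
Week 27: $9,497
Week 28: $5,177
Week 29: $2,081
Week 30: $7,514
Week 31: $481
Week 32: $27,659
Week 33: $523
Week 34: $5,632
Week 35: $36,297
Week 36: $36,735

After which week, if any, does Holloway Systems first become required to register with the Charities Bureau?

Not triggered

Through Week 25: $5,257
Through Week 26: $17,942
Through Week 27: $27,439
Through Week 28: $32,616
Through Week 29: $34,697
Through Week 30: $42,211
Through Week 31: $42,692
Through Week 32: $70,351
Through Week 33: $70,874
Through Week 34: $76,506
Through Week 35: $112,803
Through Week 36: $149,538
Final cumulative total $149,538 ≤ $152,000; the threshold is never exceeded.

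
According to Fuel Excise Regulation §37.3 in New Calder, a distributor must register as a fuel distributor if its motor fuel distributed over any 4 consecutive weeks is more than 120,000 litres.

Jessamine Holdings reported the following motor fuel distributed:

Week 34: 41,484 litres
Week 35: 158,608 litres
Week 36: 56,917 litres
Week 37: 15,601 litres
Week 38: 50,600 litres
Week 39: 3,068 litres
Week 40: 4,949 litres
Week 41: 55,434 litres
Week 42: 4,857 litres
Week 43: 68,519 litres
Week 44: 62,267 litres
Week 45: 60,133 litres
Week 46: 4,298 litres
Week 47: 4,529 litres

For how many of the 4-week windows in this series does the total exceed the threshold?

Week 34–Week 37: 41,484 litres + 158,608 litres + 56,917 litres + 15,601 litres = 272,610 litres (over)
Week 35–Week 38: 158,608 litres + 56,917 litres + 15,601 litres + 50,600 litres = 281,726 litres (over)
Week 36–Week 39: 56,917 litres + 15,601 litres + 50,600 litres + 3,068 litres = 126,186 litres (over)
Week 37–Week 40: 15,601 litres + 50,600 litres + 3,068 litres + 4,949 litres = 74,218 litres (under)
Week 38–Week 41: 50,600 litres + 3,068 litres + 4,949 litres + 55,434 litres = 114,051 litres (under)
Week 39–Week 42: 3,068 litres + 4,949 litres + 55,434 litres + 4,857 litres = 68,308 litres (under)
Week 40–Week 43: 4,949 litres + 55,434 litres + 4,857 litres + 68,519 litres = 133,759 litres (over)
Week 41–Week 44: 55,434 litres + 4,857 litres + 68,519 litres + 62,267 litres = 191,077 litres (over)
Week 42–Week 45: 4,857 litres + 68,519 litres + 62,267 litres + 60,133 litres = 195,776 litres (over)
Week 43–Week 46: 68,519 litres + 62,267 litres + 60,133 litres + 4,298 litres = 195,217 litres (over)
Week 44–Week 47: 62,267 litres + 60,133 litres + 4,298 litres + 4,529 litres = 131,227 litres (over)
8 windows exceed the threshold.

8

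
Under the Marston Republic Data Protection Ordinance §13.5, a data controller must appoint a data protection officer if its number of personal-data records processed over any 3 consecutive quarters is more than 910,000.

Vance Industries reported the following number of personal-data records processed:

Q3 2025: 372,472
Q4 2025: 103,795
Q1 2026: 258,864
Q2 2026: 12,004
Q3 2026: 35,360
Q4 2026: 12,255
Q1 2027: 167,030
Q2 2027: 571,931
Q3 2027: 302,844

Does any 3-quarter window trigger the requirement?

Yes

Q3 2025–Q1 2026: 372,472 + 103,795 + 258,864 = 735,131 (under)
Q4 2025–Q2 2026: 103,795 + 258,864 + 12,004 = 374,663 (under)
Q1 2026–Q3 2026: 258,864 + 12,004 + 35,360 = 306,228 (under)
Q2 2026–Q4 2026: 12,004 + 35,360 + 12,255 = 59,619 (under)
Q3 2026–Q1 2027: 35,360 + 12,255 + 167,030 = 214,645 (under)
Q4 2026–Q2 2027: 12,255 + 167,030 + 571,931 = 751,216 (under)
Q1 2027–Q3 2027: 167,030 + 571,931 + 302,844 = 1,041,805 (over)
At least one window exceeds 910,000.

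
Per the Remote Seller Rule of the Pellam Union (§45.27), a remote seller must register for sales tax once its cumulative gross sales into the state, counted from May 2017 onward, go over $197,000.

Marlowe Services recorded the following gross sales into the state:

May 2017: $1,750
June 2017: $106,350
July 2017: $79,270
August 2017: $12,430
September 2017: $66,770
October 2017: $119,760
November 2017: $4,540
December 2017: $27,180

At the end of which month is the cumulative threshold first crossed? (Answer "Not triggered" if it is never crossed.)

Through May 2017: $1,750
Through June 2017: $108,100
Through July 2017: $187,370
Through August 2017: $199,800 ← exceeds threshold

August 2017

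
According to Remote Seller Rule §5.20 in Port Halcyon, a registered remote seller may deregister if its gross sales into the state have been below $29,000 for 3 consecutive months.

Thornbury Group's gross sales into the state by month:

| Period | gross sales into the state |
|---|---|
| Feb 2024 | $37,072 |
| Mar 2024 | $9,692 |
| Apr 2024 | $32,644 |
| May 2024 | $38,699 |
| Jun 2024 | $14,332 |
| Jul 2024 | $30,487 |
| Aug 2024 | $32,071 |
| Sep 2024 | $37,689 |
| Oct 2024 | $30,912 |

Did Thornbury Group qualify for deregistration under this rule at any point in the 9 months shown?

No

Months below $29,000: Mar 2024, Jun 2024.
Longest run of consecutive months below the threshold: 1.
1 < 3, so Thornbury Group never became eligible.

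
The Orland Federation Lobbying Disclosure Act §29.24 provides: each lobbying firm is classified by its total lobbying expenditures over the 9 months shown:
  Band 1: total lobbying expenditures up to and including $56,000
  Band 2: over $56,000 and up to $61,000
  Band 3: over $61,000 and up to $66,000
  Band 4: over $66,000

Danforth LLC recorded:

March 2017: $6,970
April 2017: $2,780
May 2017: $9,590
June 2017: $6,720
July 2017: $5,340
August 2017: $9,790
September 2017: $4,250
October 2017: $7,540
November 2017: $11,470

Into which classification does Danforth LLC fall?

Band 3

Total lobbying expenditures: $6,970 + $2,780 + $9,590 + $6,720 + $5,340 + $9,790 + $4,250 + $7,540 + $11,470 = $64,450.
$61,000 < $64,450 ≤ $66,000, so Band 3 applies.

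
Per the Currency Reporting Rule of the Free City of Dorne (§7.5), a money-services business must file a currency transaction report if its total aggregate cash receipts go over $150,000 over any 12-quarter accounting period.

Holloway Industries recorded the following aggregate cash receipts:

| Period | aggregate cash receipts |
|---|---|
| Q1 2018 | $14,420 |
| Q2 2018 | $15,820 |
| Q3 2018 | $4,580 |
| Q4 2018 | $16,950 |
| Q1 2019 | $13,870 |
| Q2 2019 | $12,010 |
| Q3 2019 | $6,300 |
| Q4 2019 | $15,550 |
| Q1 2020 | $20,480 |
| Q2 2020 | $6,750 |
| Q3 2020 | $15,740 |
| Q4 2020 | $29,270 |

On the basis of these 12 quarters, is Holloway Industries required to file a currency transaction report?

Yes

Total aggregate cash receipts: $14,420 + $15,820 + $4,580 + $16,950 + $13,870 + $12,010 + $6,300 + $15,550 + $20,480 + $6,750 + $15,740 + $29,270 = $171,740.
$171,740 > $150,000, so the threshold is exceeded.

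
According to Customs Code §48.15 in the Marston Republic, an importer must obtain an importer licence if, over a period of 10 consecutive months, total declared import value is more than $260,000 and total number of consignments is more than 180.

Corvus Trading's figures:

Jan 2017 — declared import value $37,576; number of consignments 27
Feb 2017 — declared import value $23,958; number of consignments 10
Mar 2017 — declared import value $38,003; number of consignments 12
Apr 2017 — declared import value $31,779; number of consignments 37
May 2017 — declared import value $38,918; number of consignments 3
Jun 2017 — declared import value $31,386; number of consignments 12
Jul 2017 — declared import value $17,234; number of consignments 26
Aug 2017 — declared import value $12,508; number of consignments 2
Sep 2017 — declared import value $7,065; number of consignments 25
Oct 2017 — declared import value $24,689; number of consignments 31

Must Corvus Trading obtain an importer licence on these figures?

Yes

Total declared import value: $37,576 + $23,958 + $38,003 + $31,779 + $38,918 + $31,386 + $17,234 + $12,508 + $7,065 + $24,689 = $263,116 (> $260,000).
Total number of consignments: 27 + 10 + 12 + 37 + 3 + 12 + 26 + 2 + 25 + 31 = 185 (> 180).
The test is 'and': both thresholds are exceeded.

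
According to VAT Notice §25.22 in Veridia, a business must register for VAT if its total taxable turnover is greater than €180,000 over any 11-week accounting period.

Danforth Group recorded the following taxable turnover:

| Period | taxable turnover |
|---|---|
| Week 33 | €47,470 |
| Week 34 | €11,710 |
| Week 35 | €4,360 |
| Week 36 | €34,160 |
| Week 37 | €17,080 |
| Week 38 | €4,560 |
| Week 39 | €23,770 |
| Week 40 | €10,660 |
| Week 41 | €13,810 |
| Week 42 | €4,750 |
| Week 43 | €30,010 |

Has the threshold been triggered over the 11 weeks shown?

Yes

Total taxable turnover: €47,470 + €11,710 + €4,360 + €34,160 + €17,080 + €4,560 + €23,770 + €10,660 + €13,810 + €4,750 + €30,010 = €202,340.
€202,340 > €180,000, so the threshold is exceeded.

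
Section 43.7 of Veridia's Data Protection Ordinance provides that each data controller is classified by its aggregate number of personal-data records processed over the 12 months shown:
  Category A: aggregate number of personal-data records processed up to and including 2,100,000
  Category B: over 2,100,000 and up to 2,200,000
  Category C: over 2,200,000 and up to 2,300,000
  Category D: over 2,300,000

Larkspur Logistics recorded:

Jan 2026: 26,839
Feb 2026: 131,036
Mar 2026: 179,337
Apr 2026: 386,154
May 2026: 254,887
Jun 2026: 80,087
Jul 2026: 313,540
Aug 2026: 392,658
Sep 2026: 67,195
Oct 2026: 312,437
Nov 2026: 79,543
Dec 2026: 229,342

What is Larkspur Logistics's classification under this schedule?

Aggregate number of personal-data records processed: 26,839 + 131,036 + 179,337 + 386,154 + 254,887 + 80,087 + 313,540 + 392,658 + 67,195 + 312,437 + 79,543 + 229,342 = 2,453,055.
2,453,055 > 2,300,000, so Category D applies.

Category D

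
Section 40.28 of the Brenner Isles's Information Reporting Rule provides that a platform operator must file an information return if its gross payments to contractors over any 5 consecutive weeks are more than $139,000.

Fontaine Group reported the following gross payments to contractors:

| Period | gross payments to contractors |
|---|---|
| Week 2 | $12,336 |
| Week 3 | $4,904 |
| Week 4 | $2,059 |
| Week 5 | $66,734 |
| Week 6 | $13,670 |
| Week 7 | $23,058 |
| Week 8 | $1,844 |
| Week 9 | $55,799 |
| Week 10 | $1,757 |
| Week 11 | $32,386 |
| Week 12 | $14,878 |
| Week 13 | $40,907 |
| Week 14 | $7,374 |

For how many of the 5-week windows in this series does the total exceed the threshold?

Week 2–Week 6: $12,336 + $4,904 + $2,059 + $66,734 + $13,670 = $99,703 (under)
Week 3–Week 7: $4,904 + $2,059 + $66,734 + $13,670 + $23,058 = $110,425 (under)
Week 4–Week 8: $2,059 + $66,734 + $13,670 + $23,058 + $1,844 = $107,365 (under)
Week 5–Week 9: $66,734 + $13,670 + $23,058 + $1,844 + $55,799 = $161,105 (over)
Week 6–Week 10: $13,670 + $23,058 + $1,844 + $55,799 + $1,757 = $96,128 (under)
Week 7–Week 11: $23,058 + $1,844 + $55,799 + $1,757 + $32,386 = $114,844 (under)
Week 8–Week 12: $1,844 + $55,799 + $1,757 + $32,386 + $14,878 = $106,664 (under)
Week 9–Week 13: $55,799 + $1,757 + $32,386 + $14,878 + $40,907 = $145,727 (over)
Week 10–Week 14: $1,757 + $32,386 + $14,878 + $40,907 + $7,374 = $97,302 (under)
2 windows exceed the threshold.

2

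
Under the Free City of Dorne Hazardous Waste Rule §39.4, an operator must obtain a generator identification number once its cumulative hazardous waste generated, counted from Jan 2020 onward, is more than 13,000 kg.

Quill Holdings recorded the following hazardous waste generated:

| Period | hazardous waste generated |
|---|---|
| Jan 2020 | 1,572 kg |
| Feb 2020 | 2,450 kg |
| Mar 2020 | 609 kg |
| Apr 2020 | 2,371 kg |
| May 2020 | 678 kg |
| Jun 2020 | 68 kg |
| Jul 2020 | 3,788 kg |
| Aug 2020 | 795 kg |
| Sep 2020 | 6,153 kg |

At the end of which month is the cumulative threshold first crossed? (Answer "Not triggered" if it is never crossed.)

Sep 2020

Through Jan 2020: 1,572 kg
Through Feb 2020: 4,022 kg
Through Mar 2020: 4,631 kg
Through Apr 2020: 7,002 kg
Through May 2020: 7,680 kg
Through Jun 2020: 7,748 kg
Through Jul 2020: 11,536 kg
Through Aug 2020: 12,331 kg
Through Sep 2020: 18,484 kg ← exceeds threshold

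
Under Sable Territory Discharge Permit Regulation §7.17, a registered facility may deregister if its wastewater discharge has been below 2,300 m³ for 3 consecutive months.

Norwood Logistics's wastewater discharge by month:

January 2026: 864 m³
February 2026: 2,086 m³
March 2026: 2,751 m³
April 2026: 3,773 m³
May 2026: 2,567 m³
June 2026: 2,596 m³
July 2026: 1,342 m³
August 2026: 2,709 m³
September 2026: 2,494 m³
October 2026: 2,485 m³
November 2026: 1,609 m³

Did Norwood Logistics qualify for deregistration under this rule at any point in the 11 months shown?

No

Months below 2,300 m³: January 2026, February 2026, July 2026, November 2026.
Longest run of consecutive months below the threshold: 2.
2 < 3, so Norwood Logistics never became eligible.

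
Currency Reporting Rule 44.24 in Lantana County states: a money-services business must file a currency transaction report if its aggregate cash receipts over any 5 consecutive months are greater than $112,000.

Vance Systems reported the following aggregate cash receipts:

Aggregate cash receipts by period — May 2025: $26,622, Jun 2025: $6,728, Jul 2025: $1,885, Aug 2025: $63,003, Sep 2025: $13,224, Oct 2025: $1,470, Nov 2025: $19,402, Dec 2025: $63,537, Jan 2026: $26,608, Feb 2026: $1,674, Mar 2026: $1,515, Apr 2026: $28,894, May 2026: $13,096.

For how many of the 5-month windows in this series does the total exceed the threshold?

5

May 2025–Sep 2025: $26,622 + $6,728 + $1,885 + $63,003 + $13,224 = $111,462 (under)
Jun 2025–Oct 2025: $6,728 + $1,885 + $63,003 + $13,224 + $1,470 = $86,310 (under)
Jul 2025–Nov 2025: $1,885 + $63,003 + $13,224 + $1,470 + $19,402 = $98,984 (under)
Aug 2025–Dec 2025: $63,003 + $13,224 + $1,470 + $19,402 + $63,537 = $160,636 (over)
Sep 2025–Jan 2026: $13,224 + $1,470 + $19,402 + $63,537 + $26,608 = $124,241 (over)
Oct 2025–Feb 2026: $1,470 + $19,402 + $63,537 + $26,608 + $1,674 = $112,691 (over)
Nov 2025–Mar 2026: $19,402 + $63,537 + $26,608 + $1,674 + $1,515 = $112,736 (over)
Dec 2025–Apr 2026: $63,537 + $26,608 + $1,674 + $1,515 + $28,894 = $122,228 (over)
Jan 2026–May 2026: $26,608 + $1,674 + $1,515 + $28,894 + $13,096 = $71,787 (under)
5 windows exceed the threshold.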